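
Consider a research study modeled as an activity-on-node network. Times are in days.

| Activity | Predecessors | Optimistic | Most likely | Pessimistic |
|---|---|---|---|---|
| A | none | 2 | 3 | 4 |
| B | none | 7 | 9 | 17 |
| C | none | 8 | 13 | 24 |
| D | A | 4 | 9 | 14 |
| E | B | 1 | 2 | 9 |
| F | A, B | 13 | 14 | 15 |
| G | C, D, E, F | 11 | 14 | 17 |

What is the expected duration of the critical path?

te_A = (2 + 4·3 + 4)/6 = 18/6 = 3
te_B = (7 + 4·9 + 17)/6 = 60/6 = 10
te_C = (8 + 4·13 + 24)/6 = 84/6 = 14
te_D = (4 + 4·9 + 14)/6 = 54/6 = 9
te_E = (1 + 4·2 + 9)/6 = 18/6 = 3
te_F = (13 + 4·14 + 15)/6 = 84/6 = 14
te_G = (11 + 4·14 + 17)/6 = 84/6 = 14

Forward pass:
ES_A = 0; EF_A = 3
ES_B = 0; EF_B = 10
ES_C = 0; EF_C = 14
ES_D = 3; EF_D = 3+9 = 12
ES_E = 10; EF_E = 10+3 = 13
ES_F = max(EF_A=3, EF_B=10) = 10; EF_F = 10+14 = 24
ES_G = max(EF_C=14, EF_D=12, EF_E=13, EF_F=24) = 24; EF_G = 24+14 = 38
Expected project duration μ = 38 days. Critical path: B → F → G.

38 days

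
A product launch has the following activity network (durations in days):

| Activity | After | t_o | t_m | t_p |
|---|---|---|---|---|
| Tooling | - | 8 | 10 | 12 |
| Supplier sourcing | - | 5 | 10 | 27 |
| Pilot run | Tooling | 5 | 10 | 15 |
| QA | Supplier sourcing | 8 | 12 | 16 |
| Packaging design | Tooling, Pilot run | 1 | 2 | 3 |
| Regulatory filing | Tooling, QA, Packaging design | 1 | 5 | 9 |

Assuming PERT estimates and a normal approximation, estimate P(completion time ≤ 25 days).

0.166

te_Tooling = (8 + 4·10 + 12)/6 = 60/6 = 10; σ²_Tooling = ((12−8)/6)² = 0.444
te_Supplier sourcing = (5 + 4·10 + 27)/6 = 72/6 = 12; σ²_Supplier sourcing = ((27−5)/6)² = 13.444
te_Pilot run = (5 + 4·10 + 15)/6 = 60/6 = 10; σ²_Pilot run = ((15−5)/6)² = 2.778
te_QA = (8 + 4·12 + 16)/6 = 72/6 = 12; σ²_QA = ((16−8)/6)² = 1.778
te_Packaging design = (1 + 4·2 + 3)/6 = 12/6 = 2; σ²_Packaging design = ((3−1)/6)² = 0.111
te_Regulatory filing = (1 + 4·5 + 9)/6 = 30/6 = 5; σ²_Regulatory filing = ((9−1)/6)² = 1.778

Forward pass:
ES_Tooling = 0; EF_Tooling = 10
ES_Supplier sourcing = 0; EF_Supplier sourcing = 12
ES_Pilot run = 10; EF_Pilot run = 10+10 = 20
ES_QA = 12; EF_QA = 12+12 = 24
ES_Packaging design = max(EF_Tooling=10, EF_Pilot run=20) = 20; EF_Packaging design = 20+2 = 22
ES_Regulatory filing = max(EF_Tooling=10, EF_QA=24, EF_Packaging design=22) = 24; EF_Regulatory filing = 24+5 = 29
Expected project duration μ = 29 days. Critical path: Supplier sourcing → QA → Regulatory filing.

Variance along critical path = 13.444 + 1.778 + 1.778 = 17.000; σ = √17.000 = 4.123 days.
Z = (25 − 29) / 4.123 = -0.970
P(T ≤ 25) = Φ(-0.970) ≈ 0.166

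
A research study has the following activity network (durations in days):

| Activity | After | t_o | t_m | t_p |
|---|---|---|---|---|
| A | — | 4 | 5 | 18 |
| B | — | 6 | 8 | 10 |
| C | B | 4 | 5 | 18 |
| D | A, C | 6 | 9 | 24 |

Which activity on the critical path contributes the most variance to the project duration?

D

te_A = (4 + 4·5 + 18)/6 = 42/6 = 7; σ²_A = ((18−4)/6)² = 5.444
te_B = (6 + 4·8 + 10)/6 = 48/6 = 8; σ²_B = ((10−6)/6)² = 0.444
te_C = (4 + 4·5 + 18)/6 = 42/6 = 7; σ²_C = ((18−4)/6)² = 5.444
te_D = (6 + 4·9 + 24)/6 = 66/6 = 11; σ²_D = ((24−6)/6)² = 9.000

Forward pass:
ES_A = 0; EF_A = 7
ES_B = 0; EF_B = 8
ES_C = 8; EF_C = 8+7 = 15
ES_D = max(EF_A=7, EF_C=15) = 15; EF_D = 15+11 = 26
Expected project duration μ = 26 days. Critical path: B → C → D.

Variances on critical path: σ²_B=0.444, σ²_C=5.444, σ²_D=9.000.
Largest is σ²_D = 9.000.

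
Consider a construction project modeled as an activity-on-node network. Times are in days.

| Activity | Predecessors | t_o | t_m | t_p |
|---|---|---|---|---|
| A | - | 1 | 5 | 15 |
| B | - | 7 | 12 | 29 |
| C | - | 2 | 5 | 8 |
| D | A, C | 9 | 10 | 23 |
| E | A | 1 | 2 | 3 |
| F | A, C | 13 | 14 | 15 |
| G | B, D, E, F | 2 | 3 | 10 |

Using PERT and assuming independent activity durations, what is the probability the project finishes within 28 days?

te_A = (1 + 4·5 + 15)/6 = 36/6 = 6; σ²_A = ((15−1)/6)² = 5.444
te_B = (7 + 4·12 + 29)/6 = 84/6 = 14; σ²_B = ((29−7)/6)² = 13.444
te_C = (2 + 4·5 + 8)/6 = 30/6 = 5; σ²_C = ((8−2)/6)² = 1.000
te_D = (9 + 4·10 + 23)/6 = 72/6 = 12; σ²_D = ((23−9)/6)² = 5.444
te_E = (1 + 4·2 + 3)/6 = 12/6 = 2; σ²_E = ((3−1)/6)² = 0.111
te_F = (13 + 4·14 + 15)/6 = 84/6 = 14; σ²_F = ((15−13)/6)² = 0.111
te_G = (2 + 4·3 + 10)/6 = 24/6 = 4; σ²_G = ((10−2)/6)² = 1.778

Forward pass:
ES_A = 0; EF_A = 6
ES_B = 0; EF_B = 14
ES_C = 0; EF_C = 5
ES_D = max(EF_A=6, EF_C=5) = 6; EF_D = 6+12 = 18
ES_E = 6; EF_E = 6+2 = 8
ES_F = max(EF_A=6, EF_C=5) = 6; EF_F = 6+14 = 20
ES_G = max(EF_B=14, EF_D=18, EF_E=8, EF_F=20) = 20; EF_G = 20+4 = 24
Expected project duration μ = 24 days. Critical path: A → F → G.

Variance along critical path = 5.444 + 0.111 + 1.778 = 7.333; σ = √7.333 = 2.708 days.
Z = (28 − 24) / 2.708 = 1.477
P(T ≤ 28) = Φ(1.477) ≈ 0.930

0.930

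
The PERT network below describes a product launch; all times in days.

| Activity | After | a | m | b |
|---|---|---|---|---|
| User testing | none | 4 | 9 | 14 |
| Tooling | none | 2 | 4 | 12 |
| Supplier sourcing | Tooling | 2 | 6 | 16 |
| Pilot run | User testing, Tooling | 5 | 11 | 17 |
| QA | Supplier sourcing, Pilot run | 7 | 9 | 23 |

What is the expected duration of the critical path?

31 days

te_User testing = (4 + 4·9 + 14)/6 = 54/6 = 9
te_Tooling = (2 + 4·4 + 12)/6 = 30/6 = 5
te_Supplier sourcing = (2 + 4·6 + 16)/6 = 42/6 = 7
te_Pilot run = (5 + 4·11 + 17)/6 = 66/6 = 11
te_QA = (7 + 4·9 + 23)/6 = 66/6 = 11

Forward pass:
ES_User testing = 0; EF_User testing = 9
ES_Tooling = 0; EF_Tooling = 5
ES_Supplier sourcing = 5; EF_Supplier sourcing = 5+7 = 12
ES_Pilot run = max(EF_User testing=9, EF_Tooling=5) = 9; EF_Pilot run = 9+11 = 20
ES_QA = max(EF_Supplier sourcing=12, EF_Pilot run=20) = 20; EF_QA = 20+11 = 31
Expected project duration μ = 31 days. Critical path: User testing → Pilot run → QA.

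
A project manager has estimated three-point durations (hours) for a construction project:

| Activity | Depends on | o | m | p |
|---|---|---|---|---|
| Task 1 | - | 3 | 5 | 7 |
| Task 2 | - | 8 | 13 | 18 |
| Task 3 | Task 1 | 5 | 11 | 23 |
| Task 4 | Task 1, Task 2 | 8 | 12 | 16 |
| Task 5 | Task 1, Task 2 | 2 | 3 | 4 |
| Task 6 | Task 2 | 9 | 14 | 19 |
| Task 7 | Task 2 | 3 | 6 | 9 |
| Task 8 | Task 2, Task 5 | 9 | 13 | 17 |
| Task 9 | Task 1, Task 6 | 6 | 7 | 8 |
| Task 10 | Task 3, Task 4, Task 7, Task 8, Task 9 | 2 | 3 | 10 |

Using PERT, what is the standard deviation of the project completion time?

2.73 hours

te_Task 1 = (3 + 4·5 + 7)/6 = 30/6 = 5; σ²_Task 1 = ((7−3)/6)² = 0.444
te_Task 2 = (8 + 4·13 + 18)/6 = 78/6 = 13; σ²_Task 2 = ((18−8)/6)² = 2.778
te_Task 3 = (5 + 4·11 + 23)/6 = 72/6 = 12; σ²_Task 3 = ((23−5)/6)² = 9.000
te_Task 4 = (8 + 4·12 + 16)/6 = 72/6 = 12; σ²_Task 4 = ((16−8)/6)² = 1.778
te_Task 5 = (2 + 4·3 + 4)/6 = 18/6 = 3; σ²_Task 5 = ((4−2)/6)² = 0.111
te_Task 6 = (9 + 4·14 + 19)/6 = 84/6 = 14; σ²_Task 6 = ((19−9)/6)² = 2.778
te_Task 7 = (3 + 4·6 + 9)/6 = 36/6 = 6; σ²_Task 7 = ((9−3)/6)² = 1.000
te_Task 8 = (9 + 4·13 + 17)/6 = 78/6 = 13; σ²_Task 8 = ((17−9)/6)² = 1.778
te_Task 9 = (6 + 4·7 + 8)/6 = 42/6 = 7; σ²_Task 9 = ((8−6)/6)² = 0.111
te_Task 10 = (2 + 4·3 + 10)/6 = 24/6 = 4; σ²_Task 10 = ((10−2)/6)² = 1.778

Forward pass:
ES_Task 1 = 0; EF_Task 1 = 5
ES_Task 2 = 0; EF_Task 2 = 13
ES_Task 3 = 5; EF_Task 3 = 5+12 = 17
ES_Task 4 = max(EF_Task 1=5, EF_Task 2=13) = 13; EF_Task 4 = 13+12 = 25
ES_Task 5 = max(EF_Task 1=5, EF_Task 2=13) = 13; EF_Task 5 = 13+3 = 16
ES_Task 6 = 13; EF_Task 6 = 13+14 = 27
ES_Task 7 = 13; EF_Task 7 = 13+6 = 19
ES_Task 8 = max(EF_Task 2=13, EF_Task 5=16) = 16; EF_Task 8 = 16+13 = 29
ES_Task 9 = max(EF_Task 1=5, EF_Task 6=27) = 27; EF_Task 9 = 27+7 = 34
ES_Task 10 = max(EF_Task 3=17, EF_Task 4=25, EF_Task 7=19, EF_Task 8=29, EF_Task 9=34) = 34; EF_Task 10 = 34+4 = 38
Expected project duration μ = 38 hours. Critical path: Task 2 → Task 6 → Task 9 → Task 10.

Variance along critical path = 2.778 + 2.778 + 0.111 + 1.778 = 7.444
σ = √7.444 = 2.728 hours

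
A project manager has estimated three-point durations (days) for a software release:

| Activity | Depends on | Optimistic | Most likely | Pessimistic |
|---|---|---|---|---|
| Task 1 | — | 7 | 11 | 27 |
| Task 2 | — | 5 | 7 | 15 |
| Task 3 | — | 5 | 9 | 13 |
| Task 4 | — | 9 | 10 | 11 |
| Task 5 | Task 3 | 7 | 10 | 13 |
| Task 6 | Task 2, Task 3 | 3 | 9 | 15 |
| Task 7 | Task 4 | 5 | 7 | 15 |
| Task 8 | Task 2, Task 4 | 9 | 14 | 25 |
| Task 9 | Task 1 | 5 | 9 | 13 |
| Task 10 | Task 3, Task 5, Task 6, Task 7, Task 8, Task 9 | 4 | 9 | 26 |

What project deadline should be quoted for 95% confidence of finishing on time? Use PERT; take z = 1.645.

43.5 days

te_Task 1 = (7 + 4·11 + 27)/6 = 78/6 = 13; σ²_Task 1 = ((27−7)/6)² = 11.111
te_Task 2 = (5 + 4·7 + 15)/6 = 48/6 = 8; σ²_Task 2 = ((15−5)/6)² = 2.778
te_Task 3 = (5 + 4·9 + 13)/6 = 54/6 = 9; σ²_Task 3 = ((13−5)/6)² = 1.778
te_Task 4 = (9 + 4·10 + 11)/6 = 60/6 = 10; σ²_Task 4 = ((11−9)/6)² = 0.111
te_Task 5 = (7 + 4·10 + 13)/6 = 60/6 = 10; σ²_Task 5 = ((13−7)/6)² = 1.000
te_Task 6 = (3 + 4·9 + 15)/6 = 54/6 = 9; σ²_Task 6 = ((15−3)/6)² = 4.000
te_Task 7 = (5 + 4·7 + 15)/6 = 48/6 = 8; σ²_Task 7 = ((15−5)/6)² = 2.778
te_Task 8 = (9 + 4·14 + 25)/6 = 90/6 = 15; σ²_Task 8 = ((25−9)/6)² = 7.111
te_Task 9 = (5 + 4·9 + 13)/6 = 54/6 = 9; σ²_Task 9 = ((13−5)/6)² = 1.778
te_Task 10 = (4 + 4·9 + 26)/6 = 66/6 = 11; σ²_Task 10 = ((26−4)/6)² = 13.444

Forward pass:
ES_Task 1 = 0; EF_Task 1 = 13
ES_Task 2 = 0; EF_Task 2 = 8
ES_Task 3 = 0; EF_Task 3 = 9
ES_Task 4 = 0; EF_Task 4 = 10
ES_Task 5 = 9; EF_Task 5 = 9+10 = 19
ES_Task 6 = max(EF_Task 2=8, EF_Task 3=9) = 9; EF_Task 6 = 9+9 = 18
ES_Task 7 = 10; EF_Task 7 = 10+8 = 18
ES_Task 8 = max(EF_Task 2=8, EF_Task 4=10) = 10; EF_Task 8 = 10+15 = 25
ES_Task 9 = 13; EF_Task 9 = 13+9 = 22
ES_Task 10 = max(EF_Task 3=9, EF_Task 5=19, EF_Task 6=18, EF_Task 7=18, EF_Task 8=25, EF_Task 9=22) = 25; EF_Task 10 = 25+11 = 36
Expected project duration μ = 36 days. Critical path: Task 4 → Task 8 → Task 10.

Variance along critical path = 0.111 + 7.111 + 13.444 = 20.667; σ = 4.546 days.
D = μ + z·σ = 36 + 1.645·4.546 = 43.5 days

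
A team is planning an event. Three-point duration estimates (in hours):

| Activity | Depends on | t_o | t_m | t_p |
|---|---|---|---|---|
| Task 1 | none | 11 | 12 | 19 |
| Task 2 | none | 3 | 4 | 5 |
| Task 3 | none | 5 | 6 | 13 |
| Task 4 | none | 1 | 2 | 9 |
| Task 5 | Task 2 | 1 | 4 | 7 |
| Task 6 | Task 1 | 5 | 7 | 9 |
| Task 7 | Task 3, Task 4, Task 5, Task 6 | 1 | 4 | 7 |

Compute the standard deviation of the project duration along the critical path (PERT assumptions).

te_Task 1 = (11 + 4·12 + 19)/6 = 78/6 = 13; σ²_Task 1 = ((19−11)/6)² = 1.778
te_Task 2 = (3 + 4·4 + 5)/6 = 24/6 = 4; σ²_Task 2 = ((5−3)/6)² = 0.111
te_Task 3 = (5 + 4·6 + 13)/6 = 42/6 = 7; σ²_Task 3 = ((13−5)/6)² = 1.778
te_Task 4 = (1 + 4·2 + 9)/6 = 18/6 = 3; σ²_Task 4 = ((9−1)/6)² = 1.778
te_Task 5 = (1 + 4·4 + 7)/6 = 24/6 = 4; σ²_Task 5 = ((7−1)/6)² = 1.000
te_Task 6 = (5 + 4·7 + 9)/6 = 42/6 = 7; σ²_Task 6 = ((9−5)/6)² = 0.444
te_Task 7 = (1 + 4·4 + 7)/6 = 24/6 = 4; σ²_Task 7 = ((7−1)/6)² = 1.000

Forward pass:
ES_Task 1 = 0; EF_Task 1 = 13
ES_Task 2 = 0; EF_Task 2 = 4
ES_Task 3 = 0; EF_Task 3 = 7
ES_Task 4 = 0; EF_Task 4 = 3
ES_Task 5 = 4; EF_Task 5 = 4+4 = 8
ES_Task 6 = 13; EF_Task 6 = 13+7 = 20
ES_Task 7 = max(EF_Task 3=7, EF_Task 4=3, EF_Task 5=8, EF_Task 6=20) = 20; EF_Task 7 = 20+4 = 24
Expected project duration μ = 24 hours. Critical path: Task 1 → Task 6 → Task 7.

Variance along critical path = 1.778 + 0.444 + 1.000 = 3.222
σ = √3.222 = 1.795 hours

1.80 hours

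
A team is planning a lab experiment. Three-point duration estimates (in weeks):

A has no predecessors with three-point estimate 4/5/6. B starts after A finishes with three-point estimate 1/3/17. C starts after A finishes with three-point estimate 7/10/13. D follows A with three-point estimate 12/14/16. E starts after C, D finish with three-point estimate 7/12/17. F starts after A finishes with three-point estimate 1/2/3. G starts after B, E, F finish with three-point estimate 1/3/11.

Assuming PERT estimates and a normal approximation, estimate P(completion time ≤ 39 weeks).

te_A = (4 + 4·5 + 6)/6 = 30/6 = 5; σ²_A = ((6−4)/6)² = 0.111
te_B = (1 + 4·3 + 17)/6 = 30/6 = 5; σ²_B = ((17−1)/6)² = 7.111
te_C = (7 + 4·10 + 13)/6 = 60/6 = 10; σ²_C = ((13−7)/6)² = 1.000
te_D = (12 + 4·14 + 16)/6 = 84/6 = 14; σ²_D = ((16−12)/6)² = 0.444
te_E = (7 + 4·12 + 17)/6 = 72/6 = 12; σ²_E = ((17−7)/6)² = 2.778
te_F = (1 + 4·2 + 3)/6 = 12/6 = 2; σ²_F = ((3−1)/6)² = 0.111
te_G = (1 + 4·3 + 11)/6 = 24/6 = 4; σ²_G = ((11−1)/6)² = 2.778

Forward pass:
ES_A = 0; EF_A = 5
ES_B = 5; EF_B = 5+5 = 10
ES_C = 5; EF_C = 5+10 = 15
ES_D = 5; EF_D = 5+14 = 19
ES_E = max(EF_C=15, EF_D=19) = 19; EF_E = 19+12 = 31
ES_F = 5; EF_F = 5+2 = 7
ES_G = max(EF_B=10, EF_E=31, EF_F=7) = 31; EF_G = 31+4 = 35
Expected project duration μ = 35 weeks. Critical path: A → D → E → G.

Variance along critical path = 0.111 + 0.444 + 2.778 + 2.778 = 6.111; σ = √6.111 = 2.472 weeks.
Z = (39 − 35) / 2.472 = 1.618
P(T ≤ 39) = Φ(1.618) ≈ 0.947

0.947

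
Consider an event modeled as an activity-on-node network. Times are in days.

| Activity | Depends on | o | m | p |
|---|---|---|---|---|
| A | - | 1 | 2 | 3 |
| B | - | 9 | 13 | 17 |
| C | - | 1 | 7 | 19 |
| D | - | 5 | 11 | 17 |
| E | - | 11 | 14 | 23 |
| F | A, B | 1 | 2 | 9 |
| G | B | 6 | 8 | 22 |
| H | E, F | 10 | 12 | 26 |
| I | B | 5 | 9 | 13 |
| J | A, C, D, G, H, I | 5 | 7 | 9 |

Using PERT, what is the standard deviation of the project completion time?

te_A = (1 + 4·2 + 3)/6 = 12/6 = 2; σ²_A = ((3−1)/6)² = 0.111
te_B = (9 + 4·13 + 17)/6 = 78/6 = 13; σ²_B = ((17−9)/6)² = 1.778
te_C = (1 + 4·7 + 19)/6 = 48/6 = 8; σ²_C = ((19−1)/6)² = 9.000
te_D = (5 + 4·11 + 17)/6 = 66/6 = 11; σ²_D = ((17−5)/6)² = 4.000
te_E = (11 + 4·14 + 23)/6 = 90/6 = 15; σ²_E = ((23−11)/6)² = 4.000
te_F = (1 + 4·2 + 9)/6 = 18/6 = 3; σ²_F = ((9−1)/6)² = 1.778
te_G = (6 + 4·8 + 22)/6 = 60/6 = 10; σ²_G = ((22−6)/6)² = 7.111
te_H = (10 + 4·12 + 26)/6 = 84/6 = 14; σ²_H = ((26−10)/6)² = 7.111
te_I = (5 + 4·9 + 13)/6 = 54/6 = 9; σ²_I = ((13−5)/6)² = 1.778
te_J = (5 + 4·7 + 9)/6 = 42/6 = 7; σ²_J = ((9−5)/6)² = 0.444

Forward pass:
ES_A = 0; EF_A = 2
ES_B = 0; EF_B = 13
ES_C = 0; EF_C = 8
ES_D = 0; EF_D = 11
ES_E = 0; EF_E = 15
ES_F = max(EF_A=2, EF_B=13) = 13; EF_F = 13+3 = 16
ES_G = 13; EF_G = 13+10 = 23
ES_H = max(EF_E=15, EF_F=16) = 16; EF_H = 16+14 = 30
ES_I = 13; EF_I = 13+9 = 22
ES_J = max(EF_A=2, EF_C=8, EF_D=11, EF_G=23, EF_H=30, EF_I=22) = 30; EF_J = 30+7 = 37
Expected project duration μ = 37 days. Critical path: B → F → H → J.

Variance along critical path = 1.778 + 1.778 + 7.111 + 0.444 = 11.111
σ = √11.111 = 3.333 days

3.33 days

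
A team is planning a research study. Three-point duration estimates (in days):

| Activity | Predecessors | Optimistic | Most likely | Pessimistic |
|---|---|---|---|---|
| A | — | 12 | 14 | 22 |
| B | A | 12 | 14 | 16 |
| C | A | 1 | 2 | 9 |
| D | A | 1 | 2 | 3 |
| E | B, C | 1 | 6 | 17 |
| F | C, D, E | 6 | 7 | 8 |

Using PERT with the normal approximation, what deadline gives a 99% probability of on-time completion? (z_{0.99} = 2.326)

50.5 days

te_A = (12 + 4·14 + 22)/6 = 90/6 = 15; σ²_A = ((22−12)/6)² = 2.778
te_B = (12 + 4·14 + 16)/6 = 84/6 = 14; σ²_B = ((16−12)/6)² = 0.444
te_C = (1 + 4·2 + 9)/6 = 18/6 = 3; σ²_C = ((9−1)/6)² = 1.778
te_D = (1 + 4·2 + 3)/6 = 12/6 = 2; σ²_D = ((3−1)/6)² = 0.111
te_E = (1 + 4·6 + 17)/6 = 42/6 = 7; σ²_E = ((17−1)/6)² = 7.111
te_F = (6 + 4·7 + 8)/6 = 42/6 = 7; σ²_F = ((8−6)/6)² = 0.111

Forward pass:
ES_A = 0; EF_A = 15
ES_B = 15; EF_B = 15+14 = 29
ES_C = 15; EF_C = 15+3 = 18
ES_D = 15; EF_D = 15+2 = 17
ES_E = max(EF_B=29, EF_C=18) = 29; EF_E = 29+7 = 36
ES_F = max(EF_C=18, EF_D=17, EF_E=36) = 36; EF_F = 36+7 = 43
Expected project duration μ = 43 days. Critical path: A → B → E → F.

Variance along critical path = 2.778 + 0.444 + 7.111 + 0.111 = 10.444; σ = 3.232 days.
D = μ + z·σ = 43 + 2.326·3.232 = 50.5 days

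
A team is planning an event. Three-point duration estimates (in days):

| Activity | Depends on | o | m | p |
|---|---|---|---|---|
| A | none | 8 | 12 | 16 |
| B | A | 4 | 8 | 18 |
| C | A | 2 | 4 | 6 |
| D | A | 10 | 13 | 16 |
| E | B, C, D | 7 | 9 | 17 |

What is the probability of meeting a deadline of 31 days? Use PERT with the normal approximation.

te_A = (8 + 4·12 + 16)/6 = 72/6 = 12; σ²_A = ((16−8)/6)² = 1.778
te_B = (4 + 4·8 + 18)/6 = 54/6 = 9; σ²_B = ((18−4)/6)² = 5.444
te_C = (2 + 4·4 + 6)/6 = 24/6 = 4; σ²_C = ((6−2)/6)² = 0.444
te_D = (10 + 4·13 + 16)/6 = 78/6 = 13; σ²_D = ((16−10)/6)² = 1.000
te_E = (7 + 4·9 + 17)/6 = 60/6 = 10; σ²_E = ((17−7)/6)² = 2.778

Forward pass:
ES_A = 0; EF_A = 12
ES_B = 12; EF_B = 12+9 = 21
ES_C = 12; EF_C = 12+4 = 16
ES_D = 12; EF_D = 12+13 = 25
ES_E = max(EF_B=21, EF_C=16, EF_D=25) = 25; EF_E = 25+10 = 35
Expected project duration μ = 35 days. Critical path: A → D → E.

Variance along critical path = 1.778 + 1.000 + 2.778 = 5.556; σ = √5.556 = 2.357 days.
Z = (31 − 35) / 2.357 = -1.697
P(T ≤ 31) = Φ(-1.697) ≈ 0.045

0.045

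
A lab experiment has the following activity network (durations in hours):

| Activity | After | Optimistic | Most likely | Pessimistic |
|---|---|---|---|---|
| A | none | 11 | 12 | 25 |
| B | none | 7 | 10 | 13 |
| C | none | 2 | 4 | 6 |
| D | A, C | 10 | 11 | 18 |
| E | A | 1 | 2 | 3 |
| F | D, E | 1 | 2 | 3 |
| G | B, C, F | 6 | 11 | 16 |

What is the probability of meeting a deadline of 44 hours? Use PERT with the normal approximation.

te_A = (11 + 4·12 + 25)/6 = 84/6 = 14; σ²_A = ((25−11)/6)² = 5.444
te_B = (7 + 4·10 + 13)/6 = 60/6 = 10; σ²_B = ((13−7)/6)² = 1.000
te_C = (2 + 4·4 + 6)/6 = 24/6 = 4; σ²_C = ((6−2)/6)² = 0.444
te_D = (10 + 4·11 + 18)/6 = 72/6 = 12; σ²_D = ((18−10)/6)² = 1.778
te_E = (1 + 4·2 + 3)/6 = 12/6 = 2; σ²_E = ((3−1)/6)² = 0.111
te_F = (1 + 4·2 + 3)/6 = 12/6 = 2; σ²_F = ((3−1)/6)² = 0.111
te_G = (6 + 4·11 + 16)/6 = 66/6 = 11; σ²_G = ((16−6)/6)² = 2.778

Forward pass:
ES_A = 0; EF_A = 14
ES_B = 0; EF_B = 10
ES_C = 0; EF_C = 4
ES_D = max(EF_A=14, EF_C=4) = 14; EF_D = 14+12 = 26
ES_E = 14; EF_E = 14+2 = 16
ES_F = max(EF_D=26, EF_E=16) = 26; EF_F = 26+2 = 28
ES_G = max(EF_B=10, EF_C=4, EF_F=28) = 28; EF_G = 28+11 = 39
Expected project duration μ = 39 hours. Critical path: A → D → F → G.

Variance along critical path = 5.444 + 1.778 + 0.111 + 2.778 = 10.111; σ = √10.111 = 3.180 hours.
Z = (44 − 39) / 3.180 = 1.572
P(T ≤ 44) = Φ(1.572) ≈ 0.942

0.942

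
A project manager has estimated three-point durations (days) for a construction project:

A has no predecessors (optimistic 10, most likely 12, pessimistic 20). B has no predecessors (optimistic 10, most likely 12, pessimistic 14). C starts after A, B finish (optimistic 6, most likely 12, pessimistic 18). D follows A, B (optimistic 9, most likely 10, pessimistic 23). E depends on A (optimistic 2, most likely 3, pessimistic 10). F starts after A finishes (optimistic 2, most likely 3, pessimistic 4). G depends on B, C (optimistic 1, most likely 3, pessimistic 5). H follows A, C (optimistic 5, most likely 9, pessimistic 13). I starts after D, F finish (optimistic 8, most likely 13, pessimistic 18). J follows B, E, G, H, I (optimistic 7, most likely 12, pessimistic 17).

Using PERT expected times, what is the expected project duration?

te_A = (10 + 4·12 + 20)/6 = 78/6 = 13
te_B = (10 + 4·12 + 14)/6 = 72/6 = 12
te_C = (6 + 4·12 + 18)/6 = 72/6 = 12
te_D = (9 + 4·10 + 23)/6 = 72/6 = 12
te_E = (2 + 4·3 + 10)/6 = 24/6 = 4
te_F = (2 + 4·3 + 4)/6 = 18/6 = 3
te_G = (1 + 4·3 + 5)/6 = 18/6 = 3
te_H = (5 + 4·9 + 13)/6 = 54/6 = 9
te_I = (8 + 4·13 + 18)/6 = 78/6 = 13
te_J = (7 + 4·12 + 17)/6 = 72/6 = 12

Forward pass:
ES_A = 0; EF_A = 13
ES_B = 0; EF_B = 12
ES_C = max(EF_A=13, EF_B=12) = 13; EF_C = 13+12 = 25
ES_D = max(EF_A=13, EF_B=12) = 13; EF_D = 13+12 = 25
ES_E = 13; EF_E = 13+4 = 17
ES_F = 13; EF_F = 13+3 = 16
ES_G = max(EF_B=12, EF_C=25) = 25; EF_G = 25+3 = 28
ES_H = max(EF_A=13, EF_C=25) = 25; EF_H = 25+9 = 34
ES_I = max(EF_D=25, EF_F=16) = 25; EF_I = 25+13 = 38
ES_J = max(EF_B=12, EF_E=17, EF_G=28, EF_H=34, EF_I=38) = 38; EF_J = 38+12 = 50
Expected project duration μ = 50 days. Critical path: A → D → I → J.

50 days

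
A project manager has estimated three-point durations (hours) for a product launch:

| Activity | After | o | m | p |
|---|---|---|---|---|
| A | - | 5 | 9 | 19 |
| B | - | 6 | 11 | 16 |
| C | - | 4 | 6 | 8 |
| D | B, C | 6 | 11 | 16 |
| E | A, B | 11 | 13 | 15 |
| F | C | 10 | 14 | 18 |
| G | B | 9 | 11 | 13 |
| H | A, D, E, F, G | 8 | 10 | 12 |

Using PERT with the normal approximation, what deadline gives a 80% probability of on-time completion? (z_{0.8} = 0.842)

35.6 hours

te_A = (5 + 4·9 + 19)/6 = 60/6 = 10; σ²_A = ((19−5)/6)² = 5.444
te_B = (6 + 4·11 + 16)/6 = 66/6 = 11; σ²_B = ((16−6)/6)² = 2.778
te_C = (4 + 4·6 + 8)/6 = 36/6 = 6; σ²_C = ((8−4)/6)² = 0.444
te_D = (6 + 4·11 + 16)/6 = 66/6 = 11; σ²_D = ((16−6)/6)² = 2.778
te_E = (11 + 4·13 + 15)/6 = 78/6 = 13; σ²_E = ((15−11)/6)² = 0.444
te_F = (10 + 4·14 + 18)/6 = 84/6 = 14; σ²_F = ((18−10)/6)² = 1.778
te_G = (9 + 4·11 + 13)/6 = 66/6 = 11; σ²_G = ((13−9)/6)² = 0.444
te_H = (8 + 4·10 + 12)/6 = 60/6 = 10; σ²_H = ((12−8)/6)² = 0.444

Forward pass:
ES_A = 0; EF_A = 10
ES_B = 0; EF_B = 11
ES_C = 0; EF_C = 6
ES_D = max(EF_B=11, EF_C=6) = 11; EF_D = 11+11 = 22
ES_E = max(EF_A=10, EF_B=11) = 11; EF_E = 11+13 = 24
ES_F = 6; EF_F = 6+14 = 20
ES_G = 11; EF_G = 11+11 = 22
ES_H = max(EF_A=10, EF_D=22, EF_E=24, EF_F=20, EF_G=22) = 24; EF_H = 24+10 = 34
Expected project duration μ = 34 hours. Critical path: B → E → H.

Variance along critical path = 2.778 + 0.444 + 0.444 = 3.667; σ = 1.915 hours.
D = μ + z·σ = 34 + 0.842·1.915 = 35.6 hours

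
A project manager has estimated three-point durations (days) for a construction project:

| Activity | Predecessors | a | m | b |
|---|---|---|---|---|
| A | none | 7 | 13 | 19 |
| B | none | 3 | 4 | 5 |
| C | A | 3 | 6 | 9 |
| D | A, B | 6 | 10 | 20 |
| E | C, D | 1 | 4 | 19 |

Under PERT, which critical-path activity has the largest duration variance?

E

te_A = (7 + 4·13 + 19)/6 = 78/6 = 13; σ²_A = ((19−7)/6)² = 4.000
te_B = (3 + 4·4 + 5)/6 = 24/6 = 4; σ²_B = ((5−3)/6)² = 0.111
te_C = (3 + 4·6 + 9)/6 = 36/6 = 6; σ²_C = ((9−3)/6)² = 1.000
te_D = (6 + 4·10 + 20)/6 = 66/6 = 11; σ²_D = ((20−6)/6)² = 5.444
te_E = (1 + 4·4 + 19)/6 = 36/6 = 6; σ²_E = ((19−1)/6)² = 9.000

Forward pass:
ES_A = 0; EF_A = 13
ES_B = 0; EF_B = 4
ES_C = 13; EF_C = 13+6 = 19
ES_D = max(EF_A=13, EF_B=4) = 13; EF_D = 13+11 = 24
ES_E = max(EF_C=19, EF_D=24) = 24; EF_E = 24+6 = 30
Expected project duration μ = 30 days. Critical path: A → D → E.

Variances on critical path: σ²_A=4.000, σ²_D=5.444, σ²_E=9.000.
Largest is σ²_E = 9.000.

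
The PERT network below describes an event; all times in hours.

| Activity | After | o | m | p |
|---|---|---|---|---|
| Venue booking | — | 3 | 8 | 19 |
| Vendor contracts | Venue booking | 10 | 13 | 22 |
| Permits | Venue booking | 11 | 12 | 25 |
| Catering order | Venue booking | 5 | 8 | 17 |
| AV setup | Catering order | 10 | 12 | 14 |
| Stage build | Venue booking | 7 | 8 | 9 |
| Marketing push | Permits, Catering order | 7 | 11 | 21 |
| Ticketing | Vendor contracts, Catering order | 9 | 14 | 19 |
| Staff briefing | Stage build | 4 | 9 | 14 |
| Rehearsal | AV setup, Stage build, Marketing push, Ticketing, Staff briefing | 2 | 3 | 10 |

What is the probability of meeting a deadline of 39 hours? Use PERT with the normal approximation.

0.307

te_Venue booking = (3 + 4·8 + 19)/6 = 54/6 = 9; σ²_Venue booking = ((19−3)/6)² = 7.111
te_Vendor contracts = (10 + 4·13 + 22)/6 = 84/6 = 14; σ²_Vendor contracts = ((22−10)/6)² = 4.000
te_Permits = (11 + 4·12 + 25)/6 = 84/6 = 14; σ²_Permits = ((25−11)/6)² = 5.444
te_Catering order = (5 + 4·8 + 17)/6 = 54/6 = 9; σ²_Catering order = ((17−5)/6)² = 4.000
te_AV setup = (10 + 4·12 + 14)/6 = 72/6 = 12; σ²_AV setup = ((14−10)/6)² = 0.444
te_Stage build = (7 + 4·8 + 9)/6 = 48/6 = 8; σ²_Stage build = ((9−7)/6)² = 0.111
te_Marketing push = (7 + 4·11 + 21)/6 = 72/6 = 12; σ²_Marketing push = ((21−7)/6)² = 5.444
te_Ticketing = (9 + 4·14 + 19)/6 = 84/6 = 14; σ²_Ticketing = ((19−9)/6)² = 2.778
te_Staff briefing = (4 + 4·9 + 14)/6 = 54/6 = 9; σ²_Staff briefing = ((14−4)/6)² = 2.778
te_Rehearsal = (2 + 4·3 + 10)/6 = 24/6 = 4; σ²_Rehearsal = ((10−2)/6)² = 1.778

Forward pass:
ES_Venue booking = 0; EF_Venue booking = 9
ES_Vendor contracts = 9; EF_Vendor contracts = 9+14 = 23
ES_Permits = 9; EF_Permits = 9+14 = 23
ES_Catering order = 9; EF_Catering order = 9+9 = 18
ES_AV setup = 18; EF_AV setup = 18+12 = 30
ES_Stage build = 9; EF_Stage build = 9+8 = 17
ES_Marketing push = max(EF_Permits=23, EF_Catering order=18) = 23; EF_Marketing push = 23+12 = 35
ES_Ticketing = max(EF_Vendor contracts=23, EF_Catering order=18) = 23; EF_Ticketing = 23+14 = 37
ES_Staff briefing = 17; EF_Staff briefing = 17+9 = 26
ES_Rehearsal = max(EF_AV setup=30, EF_Stage build=17, EF_Marketing push=35, EF_Ticketing=37, EF_Staff briefing=26) = 37; EF_Rehearsal = 37+4 = 41
Expected project duration μ = 41 hours. Critical path: Venue booking → Vendor contracts → Ticketing → Rehearsal.

Variance along critical path = 7.111 + 4.000 + 2.778 + 1.778 = 15.667; σ = √15.667 = 3.958 hours.
Z = (39 − 41) / 3.958 = -0.505
P(T ≤ 39) = Φ(-0.505) ≈ 0.307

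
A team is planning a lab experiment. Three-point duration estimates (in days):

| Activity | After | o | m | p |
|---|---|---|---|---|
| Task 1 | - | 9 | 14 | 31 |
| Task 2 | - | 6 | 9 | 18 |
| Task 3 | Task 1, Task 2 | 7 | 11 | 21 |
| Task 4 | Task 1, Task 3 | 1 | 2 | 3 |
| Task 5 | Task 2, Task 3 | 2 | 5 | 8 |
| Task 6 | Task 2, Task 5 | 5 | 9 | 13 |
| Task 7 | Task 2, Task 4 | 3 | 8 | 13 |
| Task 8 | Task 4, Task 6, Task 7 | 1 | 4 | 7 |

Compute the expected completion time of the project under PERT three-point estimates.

te_Task 1 = (9 + 4·14 + 31)/6 = 96/6 = 16
te_Task 2 = (6 + 4·9 + 18)/6 = 60/6 = 10
te_Task 3 = (7 + 4·11 + 21)/6 = 72/6 = 12
te_Task 4 = (1 + 4·2 + 3)/6 = 12/6 = 2
te_Task 5 = (2 + 4·5 + 8)/6 = 30/6 = 5
te_Task 6 = (5 + 4·9 + 13)/6 = 54/6 = 9
te_Task 7 = (3 + 4·8 + 13)/6 = 48/6 = 8
te_Task 8 = (1 + 4·4 + 7)/6 = 24/6 = 4

Forward pass:
ES_Task 1 = 0; EF_Task 1 = 16
ES_Task 2 = 0; EF_Task 2 = 10
ES_Task 3 = max(EF_Task 1=16, EF_Task 2=10) = 16; EF_Task 3 = 16+12 = 28
ES_Task 4 = max(EF_Task 1=16, EF_Task 3=28) = 28; EF_Task 4 = 28+2 = 30
ES_Task 5 = max(EF_Task 2=10, EF_Task 3=28) = 28; EF_Task 5 = 28+5 = 33
ES_Task 6 = max(EF_Task 2=10, EF_Task 5=33) = 33; EF_Task 6 = 33+9 = 42
ES_Task 7 = max(EF_Task 2=10, EF_Task 4=30) = 30; EF_Task 7 = 30+8 = 38
ES_Task 8 = max(EF_Task 4=30, EF_Task 6=42, EF_Task 7=38) = 42; EF_Task 8 = 42+4 = 46
Expected project duration μ = 46 days. Critical path: Task 1 → Task 3 → Task 5 → Task 6 → Task 8.

46 days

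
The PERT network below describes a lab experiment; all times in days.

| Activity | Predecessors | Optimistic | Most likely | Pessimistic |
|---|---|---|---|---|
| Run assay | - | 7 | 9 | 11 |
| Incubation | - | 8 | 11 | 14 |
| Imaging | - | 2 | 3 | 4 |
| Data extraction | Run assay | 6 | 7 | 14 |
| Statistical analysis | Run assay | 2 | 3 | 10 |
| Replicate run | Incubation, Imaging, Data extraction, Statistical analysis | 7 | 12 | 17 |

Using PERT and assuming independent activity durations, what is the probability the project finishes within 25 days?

0.037

te_Run assay = (7 + 4·9 + 11)/6 = 54/6 = 9; σ²_Run assay = ((11−7)/6)² = 0.444
te_Incubation = (8 + 4·11 + 14)/6 = 66/6 = 11; σ²_Incubation = ((14−8)/6)² = 1.000
te_Imaging = (2 + 4·3 + 4)/6 = 18/6 = 3; σ²_Imaging = ((4−2)/6)² = 0.111
te_Data extraction = (6 + 4·7 + 14)/6 = 48/6 = 8; σ²_Data extraction = ((14−6)/6)² = 1.778
te_Statistical analysis = (2 + 4·3 + 10)/6 = 24/6 = 4; σ²_Statistical analysis = ((10−2)/6)² = 1.778
te_Replicate run = (7 + 4·12 + 17)/6 = 72/6 = 12; σ²_Replicate run = ((17−7)/6)² = 2.778

Forward pass:
ES_Run assay = 0; EF_Run assay = 9
ES_Incubation = 0; EF_Incubation = 11
ES_Imaging = 0; EF_Imaging = 3
ES_Data extraction = 9; EF_Data extraction = 9+8 = 17
ES_Statistical analysis = 9; EF_Statistical analysis = 9+4 = 13
ES_Replicate run = max(EF_Incubation=11, EF_Imaging=3, EF_Data extraction=17, EF_Statistical analysis=13) = 17; EF_Replicate run = 17+12 = 29
Expected project duration μ = 29 days. Critical path: Run assay → Data extraction → Replicate run.

Variance along critical path = 0.444 + 1.778 + 2.778 = 5.000; σ = √5.000 = 2.236 days.
Z = (25 − 29) / 2.236 = -1.789
P(T ≤ 25) = Φ(-1.789) ≈ 0.037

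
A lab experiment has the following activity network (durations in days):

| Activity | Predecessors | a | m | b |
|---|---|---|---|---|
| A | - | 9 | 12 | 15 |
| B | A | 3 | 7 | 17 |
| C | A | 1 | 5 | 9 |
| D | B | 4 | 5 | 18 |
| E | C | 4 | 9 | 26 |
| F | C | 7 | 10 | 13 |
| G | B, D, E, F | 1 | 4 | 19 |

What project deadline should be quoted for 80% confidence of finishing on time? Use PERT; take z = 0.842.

te_A = (9 + 4·12 + 15)/6 = 72/6 = 12; σ²_A = ((15−9)/6)² = 1.000
te_B = (3 + 4·7 + 17)/6 = 48/6 = 8; σ²_B = ((17−3)/6)² = 5.444
te_C = (1 + 4·5 + 9)/6 = 30/6 = 5; σ²_C = ((9−1)/6)² = 1.778
te_D = (4 + 4·5 + 18)/6 = 42/6 = 7; σ²_D = ((18−4)/6)² = 5.444
te_E = (4 + 4·9 + 26)/6 = 66/6 = 11; σ²_E = ((26−4)/6)² = 13.444
te_F = (7 + 4·10 + 13)/6 = 60/6 = 10; σ²_F = ((13−7)/6)² = 1.000
te_G = (1 + 4·4 + 19)/6 = 36/6 = 6; σ²_G = ((19−1)/6)² = 9.000

Forward pass:
ES_A = 0; EF_A = 12
ES_B = 12; EF_B = 12+8 = 20
ES_C = 12; EF_C = 12+5 = 17
ES_D = 20; EF_D = 20+7 = 27
ES_E = 17; EF_E = 17+11 = 28
ES_F = 17; EF_F = 17+10 = 27
ES_G = max(EF_B=20, EF_D=27, EF_E=28, EF_F=27) = 28; EF_G = 28+6 = 34
Expected project duration μ = 34 days. Critical path: A → C → E → G.

Variance along critical path = 1.000 + 1.778 + 13.444 + 9.000 = 25.222; σ = 5.022 days.
D = μ + z·σ = 34 + 0.842·5.022 = 38.2 days

38.2 days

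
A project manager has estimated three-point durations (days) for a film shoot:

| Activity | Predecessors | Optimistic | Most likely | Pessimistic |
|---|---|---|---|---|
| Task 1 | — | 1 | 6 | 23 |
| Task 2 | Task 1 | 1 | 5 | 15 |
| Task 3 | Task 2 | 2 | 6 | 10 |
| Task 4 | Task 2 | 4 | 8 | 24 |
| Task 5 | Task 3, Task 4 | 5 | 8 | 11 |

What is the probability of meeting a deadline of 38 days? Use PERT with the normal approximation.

0.859

te_Task 1 = (1 + 4·6 + 23)/6 = 48/6 = 8; σ²_Task 1 = ((23−1)/6)² = 13.444
te_Task 2 = (1 + 4·5 + 15)/6 = 36/6 = 6; σ²_Task 2 = ((15−1)/6)² = 5.444
te_Task 3 = (2 + 4·6 + 10)/6 = 36/6 = 6; σ²_Task 3 = ((10−2)/6)² = 1.778
te_Task 4 = (4 + 4·8 + 24)/6 = 60/6 = 10; σ²_Task 4 = ((24−4)/6)² = 11.111
te_Task 5 = (5 + 4·8 + 11)/6 = 48/6 = 8; σ²_Task 5 = ((11−5)/6)² = 1.000

Forward pass:
ES_Task 1 = 0; EF_Task 1 = 8
ES_Task 2 = 8; EF_Task 2 = 8+6 = 14
ES_Task 3 = 14; EF_Task 3 = 14+6 = 20
ES_Task 4 = 14; EF_Task 4 = 14+10 = 24
ES_Task 5 = max(EF_Task 3=20, EF_Task 4=24) = 24; EF_Task 5 = 24+8 = 32
Expected project duration μ = 32 days. Critical path: Task 1 → Task 2 → Task 4 → Task 5.

Variance along critical path = 13.444 + 5.444 + 11.111 + 1.000 = 31.000; σ = √31.000 = 5.568 days.
Z = (38 − 32) / 5.568 = 1.078
P(T ≤ 38) = Φ(1.078) ≈ 0.859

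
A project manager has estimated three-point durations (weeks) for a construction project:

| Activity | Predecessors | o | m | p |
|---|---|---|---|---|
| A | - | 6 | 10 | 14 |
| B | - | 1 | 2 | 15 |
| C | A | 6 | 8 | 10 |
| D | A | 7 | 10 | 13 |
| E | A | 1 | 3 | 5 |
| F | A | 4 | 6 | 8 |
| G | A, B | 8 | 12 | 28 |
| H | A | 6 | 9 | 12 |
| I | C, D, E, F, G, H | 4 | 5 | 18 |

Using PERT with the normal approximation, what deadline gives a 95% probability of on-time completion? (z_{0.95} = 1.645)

38.0 weeks

te_A = (6 + 4·10 + 14)/6 = 60/6 = 10; σ²_A = ((14−6)/6)² = 1.778
te_B = (1 + 4·2 + 15)/6 = 24/6 = 4; σ²_B = ((15−1)/6)² = 5.444
te_C = (6 + 4·8 + 10)/6 = 48/6 = 8; σ²_C = ((10−6)/6)² = 0.444
te_D = (7 + 4·10 + 13)/6 = 60/6 = 10; σ²_D = ((13−7)/6)² = 1.000
te_E = (1 + 4·3 + 5)/6 = 18/6 = 3; σ²_E = ((5−1)/6)² = 0.444
te_F = (4 + 4·6 + 8)/6 = 36/6 = 6; σ²_F = ((8−4)/6)² = 0.444
te_G = (8 + 4·12 + 28)/6 = 84/6 = 14; σ²_G = ((28−8)/6)² = 11.111
te_H = (6 + 4·9 + 12)/6 = 54/6 = 9; σ²_H = ((12−6)/6)² = 1.000
te_I = (4 + 4·5 + 18)/6 = 42/6 = 7; σ²_I = ((18−4)/6)² = 5.444

Forward pass:
ES_A = 0; EF_A = 10
ES_B = 0; EF_B = 4
ES_C = 10; EF_C = 10+8 = 18
ES_D = 10; EF_D = 10+10 = 20
ES_E = 10; EF_E = 10+3 = 13
ES_F = 10; EF_F = 10+6 = 16
ES_G = max(EF_A=10, EF_B=4) = 10; EF_G = 10+14 = 24
ES_H = 10; EF_H = 10+9 = 19
ES_I = max(EF_C=18, EF_D=20, EF_E=13, EF_F=16, EF_G=24, EF_H=19) = 24; EF_I = 24+7 = 31
Expected project duration μ = 31 weeks. Critical path: A → G → I.

Variance along critical path = 1.778 + 11.111 + 5.444 = 18.333; σ = 4.282 weeks.
D = μ + z·σ = 31 + 1.645·4.282 = 38.0 weeks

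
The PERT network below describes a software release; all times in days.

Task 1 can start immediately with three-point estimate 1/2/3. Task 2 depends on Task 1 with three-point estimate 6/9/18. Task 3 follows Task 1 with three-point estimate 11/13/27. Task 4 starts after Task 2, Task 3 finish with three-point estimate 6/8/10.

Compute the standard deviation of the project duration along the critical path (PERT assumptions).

2.77 days

te_Task 1 = (1 + 4·2 + 3)/6 = 12/6 = 2; σ²_Task 1 = ((3−1)/6)² = 0.111
te_Task 2 = (6 + 4·9 + 18)/6 = 60/6 = 10; σ²_Task 2 = ((18−6)/6)² = 4.000
te_Task 3 = (11 + 4·13 + 27)/6 = 90/6 = 15; σ²_Task 3 = ((27−11)/6)² = 7.111
te_Task 4 = (6 + 4·8 + 10)/6 = 48/6 = 8; σ²_Task 4 = ((10−6)/6)² = 0.444

Forward pass:
ES_Task 1 = 0; EF_Task 1 = 2
ES_Task 2 = 2; EF_Task 2 = 2+10 = 12
ES_Task 3 = 2; EF_Task 3 = 2+15 = 17
ES_Task 4 = max(EF_Task 2=12, EF_Task 3=17) = 17; EF_Task 4 = 17+8 = 25
Expected project duration μ = 25 days. Critical path: Task 1 → Task 3 → Task 4.

Variance along critical path = 0.111 + 7.111 + 0.444 = 7.667
σ = √7.667 = 2.769 days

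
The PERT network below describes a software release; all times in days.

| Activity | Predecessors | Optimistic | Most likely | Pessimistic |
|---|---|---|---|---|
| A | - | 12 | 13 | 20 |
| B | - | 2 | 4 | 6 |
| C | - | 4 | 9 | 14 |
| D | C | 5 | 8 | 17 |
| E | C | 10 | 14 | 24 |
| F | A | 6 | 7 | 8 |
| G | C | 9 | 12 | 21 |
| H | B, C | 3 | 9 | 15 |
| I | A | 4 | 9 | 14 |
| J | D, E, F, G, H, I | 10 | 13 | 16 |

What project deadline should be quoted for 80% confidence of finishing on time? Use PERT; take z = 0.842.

39.6 days

te_A = (12 + 4·13 + 20)/6 = 84/6 = 14; σ²_A = ((20−12)/6)² = 1.778
te_B = (2 + 4·4 + 6)/6 = 24/6 = 4; σ²_B = ((6−2)/6)² = 0.444
te_C = (4 + 4·9 + 14)/6 = 54/6 = 9; σ²_C = ((14−4)/6)² = 2.778
te_D = (5 + 4·8 + 17)/6 = 54/6 = 9; σ²_D = ((17−5)/6)² = 4.000
te_E = (10 + 4·14 + 24)/6 = 90/6 = 15; σ²_E = ((24−10)/6)² = 5.444
te_F = (6 + 4·7 + 8)/6 = 42/6 = 7; σ²_F = ((8−6)/6)² = 0.111
te_G = (9 + 4·12 + 21)/6 = 78/6 = 13; σ²_G = ((21−9)/6)² = 4.000
te_H = (3 + 4·9 + 15)/6 = 54/6 = 9; σ²_H = ((15−3)/6)² = 4.000
te_I = (4 + 4·9 + 14)/6 = 54/6 = 9; σ²_I = ((14−4)/6)² = 2.778
te_J = (10 + 4·13 + 16)/6 = 78/6 = 13; σ²_J = ((16−10)/6)² = 1.000

Forward pass:
ES_A = 0; EF_A = 14
ES_B = 0; EF_B = 4
ES_C = 0; EF_C = 9
ES_D = 9; EF_D = 9+9 = 18
ES_E = 9; EF_E = 9+15 = 24
ES_F = 14; EF_F = 14+7 = 21
ES_G = 9; EF_G = 9+13 = 22
ES_H = max(EF_B=4, EF_C=9) = 9; EF_H = 9+9 = 18
ES_I = 14; EF_I = 14+9 = 23
ES_J = max(EF_D=18, EF_E=24, EF_F=21, EF_G=22, EF_H=18, EF_I=23) = 24; EF_J = 24+13 = 37
Expected project duration μ = 37 days. Critical path: C → E → J.

Variance along critical path = 2.778 + 5.444 + 1.000 = 9.222; σ = 3.037 days.
D = μ + z·σ = 37 + 0.842·3.037 = 39.6 days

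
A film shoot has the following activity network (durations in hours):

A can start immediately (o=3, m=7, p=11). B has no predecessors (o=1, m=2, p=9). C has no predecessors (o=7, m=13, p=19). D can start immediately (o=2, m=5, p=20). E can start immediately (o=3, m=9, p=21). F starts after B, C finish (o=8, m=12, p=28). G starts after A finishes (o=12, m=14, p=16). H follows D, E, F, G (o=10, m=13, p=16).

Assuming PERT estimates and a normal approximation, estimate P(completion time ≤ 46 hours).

0.933

te_A = (3 + 4·7 + 11)/6 = 42/6 = 7; σ²_A = ((11−3)/6)² = 1.778
te_B = (1 + 4·2 + 9)/6 = 18/6 = 3; σ²_B = ((9−1)/6)² = 1.778
te_C = (7 + 4·13 + 19)/6 = 78/6 = 13; σ²_C = ((19−7)/6)² = 4.000
te_D = (2 + 4·5 + 20)/6 = 42/6 = 7; σ²_D = ((20−2)/6)² = 9.000
te_E = (3 + 4·9 + 21)/6 = 60/6 = 10; σ²_E = ((21−3)/6)² = 9.000
te_F = (8 + 4·12 + 28)/6 = 84/6 = 14; σ²_F = ((28−8)/6)² = 11.111
te_G = (12 + 4·14 + 16)/6 = 84/6 = 14; σ²_G = ((16−12)/6)² = 0.444
te_H = (10 + 4·13 + 16)/6 = 78/6 = 13; σ²_H = ((16−10)/6)² = 1.000

Forward pass:
ES_A = 0; EF_A = 7
ES_B = 0; EF_B = 3
ES_C = 0; EF_C = 13
ES_D = 0; EF_D = 7
ES_E = 0; EF_E = 10
ES_F = max(EF_B=3, EF_C=13) = 13; EF_F = 13+14 = 27
ES_G = 7; EF_G = 7+14 = 21
ES_H = max(EF_D=7, EF_E=10, EF_F=27, EF_G=21) = 27; EF_H = 27+13 = 40
Expected project duration μ = 40 hours. Critical path: C → F → H.

Variance along critical path = 4.000 + 11.111 + 1.000 = 16.111; σ = √16.111 = 4.014 hours.
Z = (46 − 40) / 4.014 = 1.495
P(T ≤ 46) = Φ(1.495) ≈ 0.933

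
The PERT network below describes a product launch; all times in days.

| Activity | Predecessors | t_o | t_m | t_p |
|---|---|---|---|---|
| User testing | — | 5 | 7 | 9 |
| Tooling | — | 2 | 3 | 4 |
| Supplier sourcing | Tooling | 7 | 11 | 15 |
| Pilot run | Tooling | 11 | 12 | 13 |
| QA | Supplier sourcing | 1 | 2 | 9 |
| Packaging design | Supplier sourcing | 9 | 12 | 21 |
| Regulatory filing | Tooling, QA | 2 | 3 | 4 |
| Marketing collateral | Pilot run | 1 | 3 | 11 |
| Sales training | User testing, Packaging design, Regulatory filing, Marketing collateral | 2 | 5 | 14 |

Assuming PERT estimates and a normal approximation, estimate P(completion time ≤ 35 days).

te_User testing = (5 + 4·7 + 9)/6 = 42/6 = 7; σ²_User testing = ((9−5)/6)² = 0.444
te_Tooling = (2 + 4·3 + 4)/6 = 18/6 = 3; σ²_Tooling = ((4−2)/6)² = 0.111
te_Supplier sourcing = (7 + 4·11 + 15)/6 = 66/6 = 11; σ²_Supplier sourcing = ((15−7)/6)² = 1.778
te_Pilot run = (11 + 4·12 + 13)/6 = 72/6 = 12; σ²_Pilot run = ((13−11)/6)² = 0.111
te_QA = (1 + 4·2 + 9)/6 = 18/6 = 3; σ²_QA = ((9−1)/6)² = 1.778
te_Packaging design = (9 + 4·12 + 21)/6 = 78/6 = 13; σ²_Packaging design = ((21−9)/6)² = 4.000
te_Regulatory filing = (2 + 4·3 + 4)/6 = 18/6 = 3; σ²_Regulatory filing = ((4−2)/6)² = 0.111
te_Marketing collateral = (1 + 4·3 + 11)/6 = 24/6 = 4; σ²_Marketing collateral = ((11−1)/6)² = 2.778
te_Sales training = (2 + 4·5 + 14)/6 = 36/6 = 6; σ²_Sales training = ((14−2)/6)² = 4.000

Forward pass:
ES_User testing = 0; EF_User testing = 7
ES_Tooling = 0; EF_Tooling = 3
ES_Supplier sourcing = 3; EF_Supplier sourcing = 3+11 = 14
ES_Pilot run = 3; EF_Pilot run = 3+12 = 15
ES_QA = 14; EF_QA = 14+3 = 17
ES_Packaging design = 14; EF_Packaging design = 14+13 = 27
ES_Regulatory filing = max(EF_Tooling=3, EF_QA=17) = 17; EF_Regulatory filing = 17+3 = 20
ES_Marketing collateral = 15; EF_Marketing collateral = 15+4 = 19
ES_Sales training = max(EF_User testing=7, EF_Packaging design=27, EF_Regulatory filing=20, EF_Marketing collateral=19) = 27; EF_Sales training = 27+6 = 33
Expected project duration μ = 33 days. Critical path: Tooling → Supplier sourcing → Packaging design → Sales training.

Variance along critical path = 0.111 + 1.778 + 4.000 + 4.000 = 9.889; σ = √9.889 = 3.145 days.
Z = (35 − 33) / 3.145 = 0.636
P(T ≤ 35) = Φ(0.636) ≈ 0.738

0.738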